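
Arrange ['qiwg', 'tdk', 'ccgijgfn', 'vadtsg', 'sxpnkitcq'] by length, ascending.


Compute lengths:
  'qiwg' has length 4
  'tdk' has length 3
  'ccgijgfn' has length 8
  'vadtsg' has length 6
  'sxpnkitcq' has length 9
Lengths in increasing order: 3 < 4 < 6 < 8 < 9
Listing the words in that order gives the answer.
Final answer: ['tdk', 'qiwg', 'vadtsg', 'ccgijgfn', 'sxpnkitcq']


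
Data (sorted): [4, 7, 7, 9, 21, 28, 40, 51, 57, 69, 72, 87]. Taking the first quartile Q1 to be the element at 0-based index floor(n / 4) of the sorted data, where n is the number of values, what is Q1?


The list has n = 12 elements.
Q1 index = floor(12 / 4) = floor(3) = 3
Counting from index 0 in the sorted data, the element at index 3 is 9.
Final answer: 9


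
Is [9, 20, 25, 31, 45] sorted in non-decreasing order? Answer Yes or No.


Check consecutive pairs:
  9 <= 20? True
  20 <= 25? True
  25 <= 31? True
  31 <= 45? True
Every consecutive pair is in order, so the list is non-decreasing.
Final answer: Yes


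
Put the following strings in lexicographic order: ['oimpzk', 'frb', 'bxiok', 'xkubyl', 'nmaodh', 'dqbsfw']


Compare strings character by character (the first differing letter decides):
  'bxiok' < 'dqbsfw' since 'b' < 'd' at position 1
  'dqbsfw' < 'frb' since 'd' < 'f' at position 1
  'frb' < 'nmaodh' since 'f' < 'n' at position 1
  'nmaodh' < 'oimpzk' since 'n' < 'o' at position 1
  'oimpzk' < 'xkubyl' since 'o' < 'x' at position 1
Chaining these comparisons gives the alphabetical order.
Final answer: ['bxiok', 'dqbsfw', 'frb', 'nmaodh', 'oimpzk', 'xkubyl']


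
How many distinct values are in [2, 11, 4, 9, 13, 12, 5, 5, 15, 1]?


List all unique values:
Distinct values: [1, 2, 4, 5, 9, 11, 12, 13, 15]
Count = 9
Final answer: 9


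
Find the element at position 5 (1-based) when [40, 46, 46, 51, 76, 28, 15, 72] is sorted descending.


Sort descending: [76, 72, 51, 46, 46, 40, 28, 15]
The 5th element (1-indexed) is at index 4.
Value = 46
Final answer: 46


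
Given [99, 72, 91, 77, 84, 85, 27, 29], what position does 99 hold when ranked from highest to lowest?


Sort descending: [99, 91, 85, 84, 77, 72, 29, 27]
Find 99 in the sorted list.
99 is at position 1.
Final answer: 1


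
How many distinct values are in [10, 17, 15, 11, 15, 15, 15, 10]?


List all unique values:
Distinct values: [10, 11, 15, 17]
Count = 4
Final answer: 4


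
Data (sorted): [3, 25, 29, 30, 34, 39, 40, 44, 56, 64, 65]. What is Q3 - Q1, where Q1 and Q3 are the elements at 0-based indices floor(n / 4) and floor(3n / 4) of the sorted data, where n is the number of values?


The data has n = 11 elements.
Q1 index = floor(11 / 4) = floor(2.75) = 2; Q3 index = floor(3 * 11 / 4) = floor(8.25) = 8
Q1 = element at index 2 = 29
Q3 = element at index 8 = 56
IQR = 56 - 29 = 27
Final answer: 27


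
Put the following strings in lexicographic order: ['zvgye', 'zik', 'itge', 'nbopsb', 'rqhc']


Compare strings character by character (the first differing letter decides):
  'itge' < 'nbopsb' since 'i' < 'n' at position 1
  'nbopsb' < 'rqhc' since 'n' < 'r' at position 1
  'rqhc' < 'zik' since 'r' < 'z' at position 1
  'zik' < 'zvgye' since 'i' < 'v' at position 2
Chaining these comparisons gives the alphabetical order.
Final answer: ['itge', 'nbopsb', 'rqhc', 'zik', 'zvgye']


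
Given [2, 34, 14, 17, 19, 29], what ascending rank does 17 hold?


Sort ascending: [2, 14, 17, 19, 29, 34]
Find 17 in the sorted list.
17 is at position 3 (1-indexed).
Final answer: 3


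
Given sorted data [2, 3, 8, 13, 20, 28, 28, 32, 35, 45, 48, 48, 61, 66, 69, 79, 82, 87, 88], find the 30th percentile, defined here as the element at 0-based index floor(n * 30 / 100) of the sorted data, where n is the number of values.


The dataset has n = 19 elements.
Index = floor(19 * 30 / 100) = floor(570 / 100) = floor(5.7) = 5
Counting from index 0 in the sorted data, the element at index 5 is 28.
Final answer: 28


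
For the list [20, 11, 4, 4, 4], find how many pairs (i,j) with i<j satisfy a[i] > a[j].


For each element, count the later elements that are smaller than it:
  20 (index 0): smaller elements after it = [11, 4, 4, 4] -> 4
  11 (index 1): smaller elements after it = [4, 4, 4] -> 3
  4 (index 2): smaller elements after it = [] -> 0
  4 (index 3): smaller elements after it = [] -> 0
Total inversions = 4 + 3 + 0 + 0 = 7
Final answer: 7


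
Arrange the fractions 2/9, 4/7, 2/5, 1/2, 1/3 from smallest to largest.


Convert to decimal for comparison:
  2/9 = 0.2222
  4/7 = 0.5714
  2/5 = 0.4
  1/2 = 0.5
  1/3 = 0.3333
Decimals in increasing order: 0.2222 < 0.3333 < 0.4 < 0.5 < 0.5714
Writing each back as its fraction gives the sorted order.
Final answer: 2/9, 1/3, 2/5, 1/2, 4/7


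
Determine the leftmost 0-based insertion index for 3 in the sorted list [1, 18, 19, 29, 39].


List is sorted: [1, 18, 19, 29, 39]
We need the leftmost position where 3 can be inserted, i.e. the first index whose element is >= 3 (or the end of the list if none is).
Binary search with low=0, high=5 (0-based indices):
  low=0, high=5, mid=2: a[2]=19 >= 3, so high = 2
  low=0, high=2, mid=1: a[1]=18 >= 3, so high = 1
  low=0, high=1, mid=0: a[0]=1 < 3, so low = 1
Now low = high = 1, so the insertion index is 1.
Final answer: 1


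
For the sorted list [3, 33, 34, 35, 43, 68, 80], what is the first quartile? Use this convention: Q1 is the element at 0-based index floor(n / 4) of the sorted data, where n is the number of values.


The list has n = 7 elements.
Q1 index = floor(7 / 4) = floor(1.75) = 1
Counting from index 0 in the sorted data, the element at index 1 is 33.
Final answer: 33


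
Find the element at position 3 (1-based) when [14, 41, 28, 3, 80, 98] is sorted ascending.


Sort ascending: [3, 14, 28, 41, 80, 98]
The 3rd element (1-indexed) is at index 2.
Value = 28
Final answer: 28


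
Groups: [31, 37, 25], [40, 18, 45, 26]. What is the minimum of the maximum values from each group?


Find max of each group:
  Group 1: [31, 37, 25] -> max = 37
  Group 2: [40, 18, 45, 26] -> max = 45
Maxes: [37, 45]
Minimum of maxes = 37
Final answer: 37


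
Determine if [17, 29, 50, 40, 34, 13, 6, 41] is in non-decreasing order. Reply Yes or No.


Check consecutive pairs:
  17 <= 29? True
  29 <= 50? True
  50 <= 40? False
  40 <= 34? False
  34 <= 13? False
  13 <= 6? False
  6 <= 41? True
4 consecutive pair(s) are out of order, so the list is not sorted.
Final answer: No


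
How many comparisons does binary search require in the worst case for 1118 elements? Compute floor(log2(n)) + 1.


Binary search halves the search space each step.
Maximum comparisons = floor(log2(1118)) + 1
log2(1118) = 10.1267
floor(log2(1118)) = 10, so 10 + 1 = 11
Final answer: 11


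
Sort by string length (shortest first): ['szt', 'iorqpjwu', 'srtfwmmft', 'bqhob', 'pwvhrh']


Compute lengths:
  'szt' has length 3
  'iorqpjwu' has length 8
  'srtfwmmft' has length 9
  'bqhob' has length 5
  'pwvhrh' has length 6
Lengths in increasing order: 3 < 5 < 6 < 8 < 9
Listing the words in that order gives the answer.
Final answer: ['szt', 'bqhob', 'pwvhrh', 'iorqpjwu', 'srtfwmmft']


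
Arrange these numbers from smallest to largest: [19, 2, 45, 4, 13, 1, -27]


Original list: [19, 2, 45, 4, 13, 1, -27]
Repeatedly take the smallest remaining element:
  Remaining [19, 2, 45, 4, 13, 1, -27] -> smallest is -27
  Remaining [19, 2, 45, 4, 13, 1] -> smallest is 1
  Remaining [19, 2, 45, 4, 13] -> smallest is 2
  Remaining [19, 45, 4, 13] -> smallest is 4
  Remaining [19, 45, 13] -> smallest is 13
  Remaining [19, 45] -> smallest is 19
  Remaining [45] -> smallest is 45
Collecting the picks in order gives the sorted list.
Final answer: [-27, 1, 2, 4, 13, 19, 45]


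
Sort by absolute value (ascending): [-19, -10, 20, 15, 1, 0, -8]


Compute absolute values:
  |-19| = 19
  |-10| = 10
  |20| = 20
  |15| = 15
  |1| = 1
  |0| = 0
  |-8| = 8
Absolute values in increasing order: 0 < 1 < 8 < 10 < 15 < 19 < 20
Listing the original numbers in that order gives the answer.
Final answer: [0, 1, -8, -10, 15, -19, 20]


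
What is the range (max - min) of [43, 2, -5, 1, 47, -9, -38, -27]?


Maximum value: 47
Minimum value: -38
Range = 47 - (-38) = 85
Final answer: 85


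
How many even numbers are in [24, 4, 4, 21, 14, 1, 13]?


Check each element:
  24 is even
  4 is even
  4 is even
  21 is odd
  14 is even
  1 is odd
  13 is odd
Evens: [24, 4, 4, 14]
Count of evens = 4
Final answer: 4


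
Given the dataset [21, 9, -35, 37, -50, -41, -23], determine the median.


First, sort the list: [-50, -41, -35, -23, 9, 21, 37]
The list has 7 elements (odd count).
The middle index is 3 (0-based), and the element there is -23.
Final answer: -23


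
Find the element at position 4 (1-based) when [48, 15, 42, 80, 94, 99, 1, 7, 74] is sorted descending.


Sort descending: [99, 94, 80, 74, 48, 42, 15, 7, 1]
The 4th element (1-indexed) is at index 3.
Value = 74
Final answer: 74


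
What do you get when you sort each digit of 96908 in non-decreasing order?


The number 96908 has digits: 9, 6, 9, 0, 8
Sorted: 0, 6, 8, 9, 9
Joining the sorted digits gives the result.
Final answer: 06899


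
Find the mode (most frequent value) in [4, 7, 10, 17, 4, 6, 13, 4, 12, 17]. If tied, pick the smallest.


Count the frequency of each value:
  4 appears 3 time(s)
  6 appears 1 time(s)
  7 appears 1 time(s)
  10 appears 1 time(s)
  12 appears 1 time(s)
  13 appears 1 time(s)
  17 appears 2 time(s)
Maximum frequency is 3.
Only 4 reaches that frequency, so it is the mode.
Final answer: 4


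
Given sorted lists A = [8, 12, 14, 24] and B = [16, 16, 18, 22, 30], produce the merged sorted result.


List A: [8, 12, 14, 24]
List B: [16, 16, 18, 22, 30]
Repeatedly compare the front elements and take the smaller:
  8 vs 16 -> take 8
  12 vs 16 -> take 12
  14 vs 16 -> take 14
  24 vs 16 -> take 16
  24 vs 16 -> take 16
  24 vs 18 -> take 18
  24 vs 22 -> take 22
  24 vs 30 -> take 24
  A is exhausted; append the rest of B: [30]
Final answer: [8, 12, 14, 16, 16, 18, 22, 24, 30]


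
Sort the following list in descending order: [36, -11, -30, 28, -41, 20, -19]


Original list: [36, -11, -30, 28, -41, 20, -19]
Repeatedly take the largest remaining element:
  Remaining [36, -11, -30, 28, -41, 20, -19] -> largest is 36
  Remaining [-11, -30, 28, -41, 20, -19] -> largest is 28
  Remaining [-11, -30, -41, 20, -19] -> largest is 20
  Remaining [-11, -30, -41, -19] -> largest is -11
  Remaining [-30, -41, -19] -> largest is -19
  Remaining [-30, -41] -> largest is -30
  Remaining [-41] -> largest is -41
Collecting the picks in order gives the descending list.
Final answer: [36, 28, 20, -11, -19, -30, -41]


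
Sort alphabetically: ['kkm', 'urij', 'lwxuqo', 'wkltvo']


Compare strings character by character (the first differing letter decides):
  'kkm' < 'lwxuqo' since 'k' < 'l' at position 1
  'lwxuqo' < 'urij' since 'l' < 'u' at position 1
  'urij' < 'wkltvo' since 'u' < 'w' at position 1
Chaining these comparisons gives the alphabetical order.
Final answer: ['kkm', 'lwxuqo', 'urij', 'wkltvo']


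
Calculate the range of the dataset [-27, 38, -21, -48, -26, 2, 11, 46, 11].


Maximum value: 46
Minimum value: -48
Range = 46 - (-48) = 94
Final answer: 94


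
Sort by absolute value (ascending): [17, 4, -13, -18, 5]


Compute absolute values:
  |17| = 17
  |4| = 4
  |-13| = 13
  |-18| = 18
  |5| = 5
Absolute values in increasing order: 4 < 5 < 13 < 17 < 18
Listing the original numbers in that order gives the answer.
Final answer: [4, 5, -13, 17, -18]


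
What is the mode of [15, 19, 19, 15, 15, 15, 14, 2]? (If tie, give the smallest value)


Count the frequency of each value:
  2 appears 1 time(s)
  14 appears 1 time(s)
  15 appears 4 time(s)
  19 appears 2 time(s)
Maximum frequency is 4.
Only 15 reaches that frequency, so it is the mode.
Final answer: 15


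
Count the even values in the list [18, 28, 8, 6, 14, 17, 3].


Check each element:
  18 is even
  28 is even
  8 is even
  6 is even
  14 is even
  17 is odd
  3 is odd
Evens: [18, 28, 8, 6, 14]
Count of evens = 5
Final answer: 5


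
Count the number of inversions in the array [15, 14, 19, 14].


For each element, count the later elements that are smaller than it:
  15 (index 0): smaller elements after it = [14, 14] -> 2
  14 (index 1): smaller elements after it = [] -> 0
  19 (index 2): smaller elements after it = [14] -> 1
Total inversions = 2 + 0 + 1 = 3
Final answer: 3


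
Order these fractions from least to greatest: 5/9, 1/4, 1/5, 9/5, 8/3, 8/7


Convert to decimal for comparison:
  5/9 = 0.5556
  1/4 = 0.25
  1/5 = 0.2
  9/5 = 1.8
  8/3 = 2.6667
  8/7 = 1.1429
Decimals in increasing order: 0.2 < 0.25 < 0.5556 < 1.1429 < 1.8 < 2.6667
Writing each back as its fraction gives the sorted order.
Final answer: 1/5, 1/4, 5/9, 8/7, 9/5, 8/3


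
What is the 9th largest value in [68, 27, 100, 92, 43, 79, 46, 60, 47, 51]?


Sort descending: [100, 92, 79, 68, 60, 51, 47, 46, 43, 27]
The 9th element (1-indexed) is at index 8.
Value = 43
Final answer: 43


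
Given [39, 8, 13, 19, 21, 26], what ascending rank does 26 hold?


Sort ascending: [8, 13, 19, 21, 26, 39]
Find 26 in the sorted list.
26 is at position 5 (1-indexed).
Final answer: 5


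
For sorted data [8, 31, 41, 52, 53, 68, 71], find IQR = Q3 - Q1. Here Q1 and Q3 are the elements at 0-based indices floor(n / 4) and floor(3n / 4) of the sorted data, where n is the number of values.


The data has n = 7 elements.
Q1 index = floor(7 / 4) = floor(1.75) = 1; Q3 index = floor(3 * 7 / 4) = floor(5.25) = 5
Q1 = element at index 1 = 31
Q3 = element at index 5 = 68
IQR = 68 - 31 = 37
Final answer: 37


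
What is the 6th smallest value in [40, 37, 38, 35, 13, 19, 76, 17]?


Sort ascending: [13, 17, 19, 35, 37, 38, 40, 76]
The 6th element (1-indexed) is at index 5.
Value = 38
Final answer: 38


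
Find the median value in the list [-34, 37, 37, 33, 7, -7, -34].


First, sort the list: [-34, -34, -7, 7, 33, 37, 37]
The list has 7 elements (odd count).
The middle index is 3 (0-based), and the element there is 7.
Final answer: 7


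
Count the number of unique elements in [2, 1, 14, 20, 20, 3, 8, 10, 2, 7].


List all unique values:
Distinct values: [1, 2, 3, 7, 8, 10, 14, 20]
Count = 8
Final answer: 8


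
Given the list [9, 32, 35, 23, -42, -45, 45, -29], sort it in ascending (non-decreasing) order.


Original list: [9, 32, 35, 23, -42, -45, 45, -29]
Repeatedly take the smallest remaining element:
  Remaining [9, 32, 35, 23, -42, -45, 45, -29] -> smallest is -45
  Remaining [9, 32, 35, 23, -42, 45, -29] -> smallest is -42
  Remaining [9, 32, 35, 23, 45, -29] -> smallest is -29
  Remaining [9, 32, 35, 23, 45] -> smallest is 9
  Remaining [32, 35, 23, 45] -> smallest is 23
  Remaining [32, 35, 45] -> smallest is 32
  Remaining [35, 45] -> smallest is 35
  Remaining [45] -> smallest is 45
Collecting the picks in order gives the sorted list.
Final answer: [-45, -42, -29, 9, 23, 32, 35, 45]


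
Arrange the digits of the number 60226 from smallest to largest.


The number 60226 has digits: 6, 0, 2, 2, 6
Sorted: 0, 2, 2, 6, 6
Joining the sorted digits gives the result.
Final answer: 02266


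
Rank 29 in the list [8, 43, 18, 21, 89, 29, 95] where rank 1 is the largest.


Sort descending: [95, 89, 43, 29, 21, 18, 8]
Find 29 in the sorted list.
29 is at position 4.
Final answer: 4


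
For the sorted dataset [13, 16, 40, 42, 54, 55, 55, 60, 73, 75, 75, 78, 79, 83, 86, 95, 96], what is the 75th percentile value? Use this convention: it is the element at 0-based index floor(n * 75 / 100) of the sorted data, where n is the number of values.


The dataset has n = 17 elements.
Index = floor(17 * 75 / 100) = floor(1275 / 100) = floor(12.75) = 12
Counting from index 0 in the sorted data, the element at index 12 is 79.
Final answer: 79


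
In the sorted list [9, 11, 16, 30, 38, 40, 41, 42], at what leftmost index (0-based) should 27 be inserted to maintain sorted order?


List is sorted: [9, 11, 16, 30, 38, 40, 41, 42]
We need the leftmost position where 27 can be inserted, i.e. the first index whose element is >= 27 (or the end of the list if none is).
Binary search with low=0, high=8 (0-based indices):
  low=0, high=8, mid=4: a[4]=38 >= 27, so high = 4
  low=0, high=4, mid=2: a[2]=16 < 27, so low = 3
  low=3, high=4, mid=3: a[3]=30 >= 27, so high = 3
Now low = high = 3, so the insertion index is 3.
Final answer: 3


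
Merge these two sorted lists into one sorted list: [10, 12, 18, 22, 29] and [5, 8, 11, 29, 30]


List A: [10, 12, 18, 22, 29]
List B: [5, 8, 11, 29, 30]
Repeatedly compare the front elements and take the smaller:
  10 vs 5 -> take 5
  10 vs 8 -> take 8
  10 vs 11 -> take 10
  12 vs 11 -> take 11
  12 vs 29 -> take 12
  18 vs 29 -> take 18
  22 vs 29 -> take 22
  29 vs 29 -> take 29
  A is exhausted; append the rest of B: [29, 30]
Final answer: [5, 8, 10, 11, 12, 18, 22, 29, 29, 30]


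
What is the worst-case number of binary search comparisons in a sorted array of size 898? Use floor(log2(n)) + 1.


Binary search halves the search space each step.
Maximum comparisons = floor(log2(898)) + 1
log2(898) = 9.8106
floor(log2(898)) = 9, so 9 + 1 = 10
Final answer: 10


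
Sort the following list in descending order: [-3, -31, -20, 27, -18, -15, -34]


Original list: [-3, -31, -20, 27, -18, -15, -34]
Repeatedly take the largest remaining element:
  Remaining [-3, -31, -20, 27, -18, -15, -34] -> largest is 27
  Remaining [-3, -31, -20, -18, -15, -34] -> largest is -3
  Remaining [-31, -20, -18, -15, -34] -> largest is -15
  Remaining [-31, -20, -18, -34] -> largest is -18
  Remaining [-31, -20, -34] -> largest is -20
  Remaining [-31, -34] -> largest is -31
  Remaining [-34] -> largest is -34
Collecting the picks in order gives the descending list.
Final answer: [27, -3, -15, -18, -20, -31, -34]


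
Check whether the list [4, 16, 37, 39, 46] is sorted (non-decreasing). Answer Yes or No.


Check consecutive pairs:
  4 <= 16? True
  16 <= 37? True
  37 <= 39? True
  39 <= 46? True
Every consecutive pair is in order, so the list is non-decreasing.
Final answer: Yes


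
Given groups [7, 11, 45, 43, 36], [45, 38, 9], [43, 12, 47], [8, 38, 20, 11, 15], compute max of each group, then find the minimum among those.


Find max of each group:
  Group 1: [7, 11, 45, 43, 36] -> max = 45
  Group 2: [45, 38, 9] -> max = 45
  Group 3: [43, 12, 47] -> max = 47
  Group 4: [8, 38, 20, 11, 15] -> max = 38
Maxes: [45, 45, 47, 38]
Minimum of maxes = 38
Final answer: 38


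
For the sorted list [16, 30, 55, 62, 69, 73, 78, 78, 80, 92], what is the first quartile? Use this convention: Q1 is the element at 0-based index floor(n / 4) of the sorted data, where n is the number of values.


The list has n = 10 elements.
Q1 index = floor(10 / 4) = floor(2.5) = 2
Counting from index 0 in the sorted data, the element at index 2 is 55.
Final answer: 55


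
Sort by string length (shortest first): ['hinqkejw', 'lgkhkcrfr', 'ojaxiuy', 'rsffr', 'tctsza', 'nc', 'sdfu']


Compute lengths:
  'hinqkejw' has length 8
  'lgkhkcrfr' has length 9
  'ojaxiuy' has length 7
  'rsffr' has length 5
  'tctsza' has length 6
  'nc' has length 2
  'sdfu' has length 4
Lengths in increasing order: 2 < 4 < 5 < 6 < 7 < 8 < 9
Listing the words in that order gives the answer.
Final answer: ['nc', 'sdfu', 'rsffr', 'tctsza', 'ojaxiuy', 'hinqkejw', 'lgkhkcrfr']


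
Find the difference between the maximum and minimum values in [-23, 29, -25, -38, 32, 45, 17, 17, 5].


Maximum value: 45
Minimum value: -38
Range = 45 - (-38) = 83
Final answer: 83


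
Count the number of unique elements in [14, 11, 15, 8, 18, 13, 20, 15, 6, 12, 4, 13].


List all unique values:
Distinct values: [4, 6, 8, 11, 12, 13, 14, 15, 18, 20]
Count = 10
Final answer: 10


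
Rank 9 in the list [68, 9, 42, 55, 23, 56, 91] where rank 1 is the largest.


Sort descending: [91, 68, 56, 55, 42, 23, 9]
Find 9 in the sorted list.
9 is at position 7.
Final answer: 7


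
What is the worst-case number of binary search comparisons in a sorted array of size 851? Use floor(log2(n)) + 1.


Binary search halves the search space each step.
Maximum comparisons = floor(log2(851)) + 1
log2(851) = 9.733
floor(log2(851)) = 9, so 9 + 1 = 10
Final answer: 10


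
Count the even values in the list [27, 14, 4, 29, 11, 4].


Check each element:
  27 is odd
  14 is even
  4 is even
  29 is odd
  11 is odd
  4 is even
Evens: [14, 4, 4]
Count of evens = 3
Final answer: 3


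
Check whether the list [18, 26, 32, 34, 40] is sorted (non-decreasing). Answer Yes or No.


Check consecutive pairs:
  18 <= 26? True
  26 <= 32? True
  32 <= 34? True
  34 <= 40? True
Every consecutive pair is in order, so the list is non-decreasing.
Final answer: Yes


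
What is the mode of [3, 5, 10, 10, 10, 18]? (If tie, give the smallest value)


Count the frequency of each value:
  3 appears 1 time(s)
  5 appears 1 time(s)
  10 appears 3 time(s)
  18 appears 1 time(s)
Maximum frequency is 3.
Only 10 reaches that frequency, so it is the mode.
Final answer: 10


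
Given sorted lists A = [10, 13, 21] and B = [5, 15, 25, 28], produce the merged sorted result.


List A: [10, 13, 21]
List B: [5, 15, 25, 28]
Repeatedly compare the front elements and take the smaller:
  10 vs 5 -> take 5
  10 vs 15 -> take 10
  13 vs 15 -> take 13
  21 vs 15 -> take 15
  21 vs 25 -> take 21
  A is exhausted; append the rest of B: [25, 28]
Final answer: [5, 10, 13, 15, 21, 25, 28]


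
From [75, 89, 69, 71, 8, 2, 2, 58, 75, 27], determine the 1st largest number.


Sort descending: [89, 75, 75, 71, 69, 58, 27, 8, 2, 2]
The 1st element (1-indexed) is at index 0.
Value = 89
Final answer: 89


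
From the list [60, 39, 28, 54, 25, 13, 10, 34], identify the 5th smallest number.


Sort ascending: [10, 13, 25, 28, 34, 39, 54, 60]
The 5th element (1-indexed) is at index 4.
Value = 34
Final answer: 34


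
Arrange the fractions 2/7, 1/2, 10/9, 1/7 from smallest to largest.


Convert to decimal for comparison:
  2/7 = 0.2857
  1/2 = 0.5
  10/9 = 1.1111
  1/7 = 0.1429
Decimals in increasing order: 0.1429 < 0.2857 < 0.5 < 1.1111
Writing each back as its fraction gives the sorted order.
Final answer: 1/7, 2/7, 1/2, 10/9


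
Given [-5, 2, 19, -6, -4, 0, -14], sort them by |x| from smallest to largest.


Compute absolute values:
  |-5| = 5
  |2| = 2
  |19| = 19
  |-6| = 6
  |-4| = 4
  |0| = 0
  |-14| = 14
Absolute values in increasing order: 0 < 2 < 4 < 5 < 6 < 14 < 19
Listing the original numbers in that order gives the answer.
Final answer: [0, 2, -4, -5, -6, -14, 19]


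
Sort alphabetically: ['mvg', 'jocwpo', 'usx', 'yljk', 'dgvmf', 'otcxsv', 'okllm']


Compare strings character by character (the first differing letter decides):
  'dgvmf' < 'jocwpo' since 'd' < 'j' at position 1
  'jocwpo' < 'mvg' since 'j' < 'm' at position 1
  'mvg' < 'okllm' since 'm' < 'o' at position 1
  'okllm' < 'otcxsv' since 'k' < 't' at position 2
  'otcxsv' < 'usx' since 'o' < 'u' at position 1
  'usx' < 'yljk' since 'u' < 'y' at position 1
Chaining these comparisons gives the alphabetical order.
Final answer: ['dgvmf', 'jocwpo', 'mvg', 'okllm', 'otcxsv', 'usx', 'yljk']


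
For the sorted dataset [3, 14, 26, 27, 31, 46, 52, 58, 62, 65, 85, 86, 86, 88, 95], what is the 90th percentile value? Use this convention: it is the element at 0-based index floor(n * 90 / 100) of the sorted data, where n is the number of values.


The dataset has n = 15 elements.
Index = floor(15 * 90 / 100) = floor(1350 / 100) = floor(13.5) = 13
Counting from index 0 in the sorted data, the element at index 13 is 88.
Final answer: 88


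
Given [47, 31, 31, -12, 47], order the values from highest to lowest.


Original list: [47, 31, 31, -12, 47]
Repeatedly take the largest remaining element:
  Remaining [47, 31, 31, -12, 47] -> largest is 47
  Remaining [31, 31, -12, 47] -> largest is 47
  Remaining [31, 31, -12] -> largest is 31
  Remaining [31, -12] -> largest is 31
  Remaining [-12] -> largest is -12
Collecting the picks in order gives the descending list.
Final answer: [47, 47, 31, 31, -12]


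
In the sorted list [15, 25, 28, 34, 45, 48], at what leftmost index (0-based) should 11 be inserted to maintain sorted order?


List is sorted: [15, 25, 28, 34, 45, 48]
We need the leftmost position where 11 can be inserted, i.e. the first index whose element is >= 11 (or the end of the list if none is).
Binary search with low=0, high=6 (0-based indices):
  low=0, high=6, mid=3: a[3]=34 >= 11, so high = 3
  low=0, high=3, mid=1: a[1]=25 >= 11, so high = 1
  low=0, high=1, mid=0: a[0]=15 >= 11, so high = 0
Now low = high = 0, so the insertion index is 0.
Final answer: 0


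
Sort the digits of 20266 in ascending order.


The number 20266 has digits: 2, 0, 2, 6, 6
Sorted: 0, 2, 2, 6, 6
Joining the sorted digits gives the result.
Final answer: 02266


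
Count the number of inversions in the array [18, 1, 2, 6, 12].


For each element, count the later elements that are smaller than it:
  18 (index 0): smaller elements after it = [1, 2, 6, 12] -> 4
  1 (index 1): smaller elements after it = [] -> 0
  2 (index 2): smaller elements after it = [] -> 0
  6 (index 3): smaller elements after it = [] -> 0
Total inversions = 4 + 0 + 0 + 0 = 4
Final answer: 4


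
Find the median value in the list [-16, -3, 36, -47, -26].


First, sort the list: [-47, -26, -16, -3, 36]
The list has 5 elements (odd count).
The middle index is 2 (0-based), and the element there is -16.
Final answer: -16


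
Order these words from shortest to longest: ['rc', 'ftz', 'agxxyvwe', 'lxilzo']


Compute lengths:
  'rc' has length 2
  'ftz' has length 3
  'agxxyvwe' has length 8
  'lxilzo' has length 6
Lengths in increasing order: 2 < 3 < 6 < 8
Listing the words in that order gives the answer.
Final answer: ['rc', 'ftz', 'lxilzo', 'agxxyvwe']


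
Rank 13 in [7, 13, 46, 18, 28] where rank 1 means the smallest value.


Sort ascending: [7, 13, 18, 28, 46]
Find 13 in the sorted list.
13 is at position 2 (1-indexed).
Final answer: 2


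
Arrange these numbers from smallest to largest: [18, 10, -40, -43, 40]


Original list: [18, 10, -40, -43, 40]
Repeatedly take the smallest remaining element:
  Remaining [18, 10, -40, -43, 40] -> smallest is -43
  Remaining [18, 10, -40, 40] -> smallest is -40
  Remaining [18, 10, 40] -> smallest is 10
  Remaining [18, 40] -> smallest is 18
  Remaining [40] -> smallest is 40
Collecting the picks in order gives the sorted list.
Final answer: [-43, -40, 10, 18, 40]


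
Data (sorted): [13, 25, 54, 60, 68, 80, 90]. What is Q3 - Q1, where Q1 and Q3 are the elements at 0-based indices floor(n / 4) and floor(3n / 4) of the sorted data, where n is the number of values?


The data has n = 7 elements.
Q1 index = floor(7 / 4) = floor(1.75) = 1; Q3 index = floor(3 * 7 / 4) = floor(5.25) = 5
Q1 = element at index 1 = 25
Q3 = element at index 5 = 80
IQR = 80 - 25 = 55
Final answer: 55


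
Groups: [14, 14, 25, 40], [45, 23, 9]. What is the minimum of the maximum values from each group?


Find max of each group:
  Group 1: [14, 14, 25, 40] -> max = 40
  Group 2: [45, 23, 9] -> max = 45
Maxes: [40, 45]
Minimum of maxes = 40
Final answer: 40


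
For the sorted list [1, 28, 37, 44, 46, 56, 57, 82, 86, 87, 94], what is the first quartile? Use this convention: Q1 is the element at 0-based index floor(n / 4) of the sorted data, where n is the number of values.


The list has n = 11 elements.
Q1 index = floor(11 / 4) = floor(2.75) = 2
Counting from index 0 in the sorted data, the element at index 2 is 37.
Final answer: 37


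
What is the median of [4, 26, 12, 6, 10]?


First, sort the list: [4, 6, 10, 12, 26]
The list has 5 elements (odd count).
The middle index is 2 (0-based), and the element there is 10.
Final answer: 10


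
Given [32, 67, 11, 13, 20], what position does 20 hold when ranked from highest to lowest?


Sort descending: [67, 32, 20, 13, 11]
Find 20 in the sorted list.
20 is at position 3.
Final answer: 3


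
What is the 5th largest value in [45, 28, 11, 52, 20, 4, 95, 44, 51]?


Sort descending: [95, 52, 51, 45, 44, 28, 20, 11, 4]
The 5th element (1-indexed) is at index 4.
Value = 44
Final answer: 44


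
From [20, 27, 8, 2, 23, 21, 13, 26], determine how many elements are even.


Check each element:
  20 is even
  27 is odd
  8 is even
  2 is even
  23 is odd
  21 is odd
  13 is odd
  26 is even
Evens: [20, 8, 2, 26]
Count of evens = 4
Final answer: 4


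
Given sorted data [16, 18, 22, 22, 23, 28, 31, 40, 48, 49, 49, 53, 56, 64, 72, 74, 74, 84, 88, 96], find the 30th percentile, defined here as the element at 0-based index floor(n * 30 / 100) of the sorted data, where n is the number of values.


The dataset has n = 20 elements.
Index = floor(20 * 30 / 100) = floor(600 / 100) = floor(6) = 6
Counting from index 0 in the sorted data, the element at index 6 is 31.
Final answer: 31


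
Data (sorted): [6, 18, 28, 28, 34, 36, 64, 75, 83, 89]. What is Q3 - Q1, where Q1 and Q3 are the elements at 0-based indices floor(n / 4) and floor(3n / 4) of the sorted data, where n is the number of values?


The data has n = 10 elements.
Q1 index = floor(10 / 4) = floor(2.5) = 2; Q3 index = floor(3 * 10 / 4) = floor(7.5) = 7
Q1 = element at index 2 = 28
Q3 = element at index 7 = 75
IQR = 75 - 28 = 47
Final answer: 47


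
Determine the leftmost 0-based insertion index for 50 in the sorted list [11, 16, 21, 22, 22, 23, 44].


List is sorted: [11, 16, 21, 22, 22, 23, 44]
We need the leftmost position where 50 can be inserted, i.e. the first index whose element is >= 50 (or the end of the list if none is).
Binary search with low=0, high=7 (0-based indices):
  low=0, high=7, mid=3: a[3]=22 < 50, so low = 4
  low=4, high=7, mid=5: a[5]=23 < 50, so low = 6
  low=6, high=7, mid=6: a[6]=44 < 50, so low = 7
Now low = high = 7, so the insertion index is 7.
Final answer: 7


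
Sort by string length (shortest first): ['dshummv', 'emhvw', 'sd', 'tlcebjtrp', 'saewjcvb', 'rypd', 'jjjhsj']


Compute lengths:
  'dshummv' has length 7
  'emhvw' has length 5
  'sd' has length 2
  'tlcebjtrp' has length 9
  'saewjcvb' has length 8
  'rypd' has length 4
  'jjjhsj' has length 6
Lengths in increasing order: 2 < 4 < 5 < 6 < 7 < 8 < 9
Listing the words in that order gives the answer.
Final answer: ['sd', 'rypd', 'emhvw', 'jjjhsj', 'dshummv', 'saewjcvb', 'tlcebjtrp']


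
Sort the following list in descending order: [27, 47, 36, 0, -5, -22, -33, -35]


Original list: [27, 47, 36, 0, -5, -22, -33, -35]
Repeatedly take the largest remaining element:
  Remaining [27, 47, 36, 0, -5, -22, -33, -35] -> largest is 47
  Remaining [27, 36, 0, -5, -22, -33, -35] -> largest is 36
  Remaining [27, 0, -5, -22, -33, -35] -> largest is 27
  Remaining [0, -5, -22, -33, -35] -> largest is 0
  Remaining [-5, -22, -33, -35] -> largest is -5
  Remaining [-22, -33, -35] -> largest is -22
  Remaining [-33, -35] -> largest is -33
  Remaining [-35] -> largest is -35
Collecting the picks in order gives the descending list.
Final answer: [47, 36, 27, 0, -5, -22, -33, -35]


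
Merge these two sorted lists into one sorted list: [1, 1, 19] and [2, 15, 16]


List A: [1, 1, 19]
List B: [2, 15, 16]
Repeatedly compare the front elements and take the smaller:
  1 vs 2 -> take 1
  1 vs 2 -> take 1
  19 vs 2 -> take 2
  19 vs 15 -> take 15
  19 vs 16 -> take 16
  B is exhausted; append the rest of A: [19]
Final answer: [1, 1, 2, 15, 16, 19]


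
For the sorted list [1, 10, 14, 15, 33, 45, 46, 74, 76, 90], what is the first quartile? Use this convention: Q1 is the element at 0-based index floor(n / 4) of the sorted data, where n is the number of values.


The list has n = 10 elements.
Q1 index = floor(10 / 4) = floor(2.5) = 2
Counting from index 0 in the sorted data, the element at index 2 is 14.
Final answer: 14


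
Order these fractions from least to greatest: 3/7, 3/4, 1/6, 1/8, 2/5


Convert to decimal for comparison:
  3/7 = 0.4286
  3/4 = 0.75
  1/6 = 0.1667
  1/8 = 0.125
  2/5 = 0.4
Decimals in increasing order: 0.125 < 0.1667 < 0.4 < 0.4286 < 0.75
Writing each back as its fraction gives the sorted order.
Final answer: 1/8, 1/6, 2/5, 3/7, 3/4


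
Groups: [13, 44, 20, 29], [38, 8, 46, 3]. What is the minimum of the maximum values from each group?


Find max of each group:
  Group 1: [13, 44, 20, 29] -> max = 44
  Group 2: [38, 8, 46, 3] -> max = 46
Maxes: [44, 46]
Minimum of maxes = 44
Final answer: 44


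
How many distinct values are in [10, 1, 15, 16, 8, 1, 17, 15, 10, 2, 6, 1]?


List all unique values:
Distinct values: [1, 2, 6, 8, 10, 15, 16, 17]
Count = 8
Final answer: 8


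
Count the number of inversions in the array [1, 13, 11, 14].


For each element, count the later elements that are smaller than it:
  1 (index 0): smaller elements after it = [] -> 0
  13 (index 1): smaller elements after it = [11] -> 1
  11 (index 2): smaller elements after it = [] -> 0
Total inversions = 0 + 1 + 0 = 1
Final answer: 1


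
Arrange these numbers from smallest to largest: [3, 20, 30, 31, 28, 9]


Original list: [3, 20, 30, 31, 28, 9]
Repeatedly take the smallest remaining element:
  Remaining [3, 20, 30, 31, 28, 9] -> smallest is 3
  Remaining [20, 30, 31, 28, 9] -> smallest is 9
  Remaining [20, 30, 31, 28] -> smallest is 20
  Remaining [30, 31, 28] -> smallest is 28
  Remaining [30, 31] -> smallest is 30
  Remaining [31] -> smallest is 31
Collecting the picks in order gives the sorted list.
Final answer: [3, 9, 20, 28, 30, 31]


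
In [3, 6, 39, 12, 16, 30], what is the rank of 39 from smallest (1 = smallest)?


Sort ascending: [3, 6, 12, 16, 30, 39]
Find 39 in the sorted list.
39 is at position 6 (1-indexed).
Final answer: 6


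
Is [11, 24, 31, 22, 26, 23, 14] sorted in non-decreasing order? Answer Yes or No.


Check consecutive pairs:
  11 <= 24? True
  24 <= 31? True
  31 <= 22? False
  22 <= 26? True
  26 <= 23? False
  23 <= 14? False
3 consecutive pair(s) are out of order, so the list is not sorted.
Final answer: No


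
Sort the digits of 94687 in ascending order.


The number 94687 has digits: 9, 4, 6, 8, 7
Sorted: 4, 6, 7, 8, 9
Joining the sorted digits gives the result.
Final answer: 46789


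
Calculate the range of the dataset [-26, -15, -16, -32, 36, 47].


Maximum value: 47
Minimum value: -32
Range = 47 - (-32) = 79
Final answer: 79


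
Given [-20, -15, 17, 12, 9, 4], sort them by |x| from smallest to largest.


Compute absolute values:
  |-20| = 20
  |-15| = 15
  |17| = 17
  |12| = 12
  |9| = 9
  |4| = 4
Absolute values in increasing order: 4 < 9 < 12 < 15 < 17 < 20
Listing the original numbers in that order gives the answer.
Final answer: [4, 9, 12, -15, 17, -20]


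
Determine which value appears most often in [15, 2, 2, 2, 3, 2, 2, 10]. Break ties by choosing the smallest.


Count the frequency of each value:
  2 appears 5 time(s)
  3 appears 1 time(s)
  10 appears 1 time(s)
  15 appears 1 time(s)
Maximum frequency is 5.
Only 2 reaches that frequency, so it is the mode.
Final answer: 2


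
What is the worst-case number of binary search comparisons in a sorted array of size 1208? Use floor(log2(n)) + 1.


Binary search halves the search space each step.
Maximum comparisons = floor(log2(1208)) + 1
log2(1208) = 10.2384
floor(log2(1208)) = 10, so 10 + 1 = 11
Final answer: 11


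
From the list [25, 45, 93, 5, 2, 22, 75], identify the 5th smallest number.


Sort ascending: [2, 5, 22, 25, 45, 75, 93]
The 5th element (1-indexed) is at index 4.
Value = 45
Final answer: 45


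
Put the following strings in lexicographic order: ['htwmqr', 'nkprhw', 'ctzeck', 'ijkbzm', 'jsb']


Compare strings character by character (the first differing letter decides):
  'ctzeck' < 'htwmqr' since 'c' < 'h' at position 1
  'htwmqr' < 'ijkbzm' since 'h' < 'i' at position 1
  'ijkbzm' < 'jsb' since 'i' < 'j' at position 1
  'jsb' < 'nkprhw' since 'j' < 'n' at position 1
Chaining these comparisons gives the alphabetical order.
Final answer: ['ctzeck', 'htwmqr', 'ijkbzm', 'jsb', 'nkprhw']


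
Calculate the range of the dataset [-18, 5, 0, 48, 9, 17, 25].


Maximum value: 48
Minimum value: -18
Range = 48 - (-18) = 66
Final answer: 66


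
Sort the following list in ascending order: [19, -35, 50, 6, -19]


Original list: [19, -35, 50, 6, -19]
Repeatedly take the smallest remaining element:
  Remaining [19, -35, 50, 6, -19] -> smallest is -35
  Remaining [19, 50, 6, -19] -> smallest is -19
  Remaining [19, 50, 6] -> smallest is 6
  Remaining [19, 50] -> smallest is 19
  Remaining [50] -> smallest is 50
Collecting the picks in order gives the sorted list.
Final answer: [-35, -19, 6, 19, 50]


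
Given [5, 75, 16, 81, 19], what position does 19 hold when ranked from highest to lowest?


Sort descending: [81, 75, 19, 16, 5]
Find 19 in the sorted list.
19 is at position 3.
Final answer: 3


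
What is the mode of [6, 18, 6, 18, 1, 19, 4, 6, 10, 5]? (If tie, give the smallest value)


Count the frequency of each value:
  1 appears 1 time(s)
  4 appears 1 time(s)
  5 appears 1 time(s)
  6 appears 3 time(s)
  10 appears 1 time(s)
  18 appears 2 time(s)
  19 appears 1 time(s)
Maximum frequency is 3.
Only 6 reaches that frequency, so it is the mode.
Final answer: 6


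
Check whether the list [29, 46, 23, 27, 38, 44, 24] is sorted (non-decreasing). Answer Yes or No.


Check consecutive pairs:
  29 <= 46? True
  46 <= 23? False
  23 <= 27? True
  27 <= 38? True
  38 <= 44? True
  44 <= 24? False
2 consecutive pair(s) are out of order, so the list is not sorted.
Final answer: No


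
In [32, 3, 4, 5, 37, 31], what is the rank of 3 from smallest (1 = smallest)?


Sort ascending: [3, 4, 5, 31, 32, 37]
Find 3 in the sorted list.
3 is at position 1 (1-indexed).
Final answer: 1


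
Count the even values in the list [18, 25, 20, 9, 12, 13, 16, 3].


Check each element:
  18 is even
  25 is odd
  20 is even
  9 is odd
  12 is even
  13 is odd
  16 is even
  3 is odd
Evens: [18, 20, 12, 16]
Count of evens = 4
Final answer: 4


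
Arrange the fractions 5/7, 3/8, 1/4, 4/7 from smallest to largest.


Convert to decimal for comparison:
  5/7 = 0.7143
  3/8 = 0.375
  1/4 = 0.25
  4/7 = 0.5714
Decimals in increasing order: 0.25 < 0.375 < 0.5714 < 0.7143
Writing each back as its fraction gives the sorted order.
Final answer: 1/4, 3/8, 4/7, 5/7


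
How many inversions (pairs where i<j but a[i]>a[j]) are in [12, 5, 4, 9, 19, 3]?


For each element, count the later elements that are smaller than it:
  12 (index 0): smaller elements after it = [5, 4, 9, 3] -> 4
  5 (index 1): smaller elements after it = [4, 3] -> 2
  4 (index 2): smaller elements after it = [3] -> 1
  9 (index 3): smaller elements after it = [3] -> 1
  19 (index 4): smaller elements after it = [3] -> 1
Total inversions = 4 + 2 + 1 + 1 + 1 = 9
Final answer: 9


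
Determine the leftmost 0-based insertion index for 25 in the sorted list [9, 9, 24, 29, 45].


List is sorted: [9, 9, 24, 29, 45]
We need the leftmost position where 25 can be inserted, i.e. the first index whose element is >= 25 (or the end of the list if none is).
Binary search with low=0, high=5 (0-based indices):
  low=0, high=5, mid=2: a[2]=24 < 25, so low = 3
  low=3, high=5, mid=4: a[4]=45 >= 25, so high = 4
  low=3, high=4, mid=3: a[3]=29 >= 25, so high = 3
Now low = high = 3, so the insertion index is 3.
Final answer: 3


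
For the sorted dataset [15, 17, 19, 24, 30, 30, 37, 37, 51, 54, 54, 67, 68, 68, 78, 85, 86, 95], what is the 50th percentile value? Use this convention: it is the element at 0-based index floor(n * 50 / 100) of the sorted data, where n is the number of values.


The dataset has n = 18 elements.
Index = floor(18 * 50 / 100) = floor(900 / 100) = floor(9) = 9
Counting from index 0 in the sorted data, the element at index 9 is 54.
Final answer: 54
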